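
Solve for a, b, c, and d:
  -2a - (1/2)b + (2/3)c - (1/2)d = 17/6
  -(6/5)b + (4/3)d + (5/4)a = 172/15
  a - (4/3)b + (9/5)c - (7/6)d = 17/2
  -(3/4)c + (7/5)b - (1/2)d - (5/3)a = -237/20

Row-reduce the augmented matrix:
R1 ← R1 / (-2).
R2 ← R2 − 5/4·R1.
R3 ← R3 − 1·R1.
R4 ← R4 + 5/3·R1.
R2 ← R2 / (-121/80).
R1 ← R1 − 1/4·R2.
R3 ← R3 + 19/12·R2.
R4 ← R4 − 109/60·R2.
R3 ← R3 / (9241/5445).
R1 ← R1 + 32/121·R3.
R2 ← R2 + 100/363·R3.
R4 ← R4 + 1169/1452·R3.
R4 ← R4 / (-24079/665352).
R1 ← R1 − 872/27723·R4.
R2 ← R2 + 9965/9241·R4.
R3 ← R3 + 27065/18482·R4.
Reading off the reduced rows gives a = 0, b = -4, c = 5, d = 5.

a = 0, b = -4, c = 5, d = 5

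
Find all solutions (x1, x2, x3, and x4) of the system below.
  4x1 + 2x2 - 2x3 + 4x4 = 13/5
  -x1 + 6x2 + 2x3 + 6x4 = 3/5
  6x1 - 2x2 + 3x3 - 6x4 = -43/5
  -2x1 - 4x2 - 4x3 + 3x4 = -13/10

Row-reduce the augmented matrix:
R1 ← R1 / (4).
R2 ← R2 + 1·R1.
R3 ← R3 − 6·R1.
R4 ← R4 + 2·R1.
R2 ← R2 / (13/2).
R1 ← R1 − 1/2·R2.
R3 ← R3 + 5·R2.
R4 ← R4 + 3·R2.
R3 ← R3 / (93/13).
R1 ← R1 + 8/13·R3.
R2 ← R2 − 3/13·R3.
R4 ← R4 + 56/13·R3.
R4 ← R4 / (395/93).
R1 ← R1 + 10/93·R4.
R2 ← R2 − 40/31·R4.
R3 ← R3 + 86/93·R4.
Reading off the reduced rows gives x1 = -3/5, x2 = 5/2, x3 = -3, x4 = -3/2.

x1 = -3/5, x2 = 5/2, x3 = -3, x4 = -3/2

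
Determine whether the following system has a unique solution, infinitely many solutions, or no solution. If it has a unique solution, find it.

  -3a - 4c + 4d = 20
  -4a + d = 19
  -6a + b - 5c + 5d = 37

infinitely many solutions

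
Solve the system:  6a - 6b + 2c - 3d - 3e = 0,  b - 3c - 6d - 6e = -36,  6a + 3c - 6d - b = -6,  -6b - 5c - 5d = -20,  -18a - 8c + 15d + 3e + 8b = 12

Row-reduce:
R1 ← R1 / (6).
R3 ← R3 − 6·R1.
R5 ← R5 + 18·R1.
R1 ← R1 + 1·R2.
R3 ← R3 − 5·R2.
R4 ← R4 + 6·R2.
R5 ← R5 + 10·R2.
R3 ← R3 / (16).
R1 ← R1 + 8/3·R3.
R2 ← R2 + 3·R3.
R4 ← R4 + 23·R3.
R5 ← R5 + 32·R3.
R4 ← R4 / (-35/16).
R1 ← R1 + 2·R4.
R2 ← R2 + 15/16·R4.
R3 ← R3 − 27/16·R4.
Rank is 4 with 5 unknowns, leaving e free.

infinitely many solutions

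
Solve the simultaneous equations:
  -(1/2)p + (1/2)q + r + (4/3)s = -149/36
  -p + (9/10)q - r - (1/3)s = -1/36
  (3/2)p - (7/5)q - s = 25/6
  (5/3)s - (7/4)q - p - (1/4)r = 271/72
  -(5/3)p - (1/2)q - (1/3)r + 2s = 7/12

p = 0, q = -5/2, r = -2, s = -2/3

Row-reduce the augmented matrix:
R1 ← R1 / (-1/2).
R2 ← R2 + 1·R1.
R3 ← R3 − 3/2·R1.
R4 ← R4 + 1·R1.
R5 ← R5 + 5/3·R1.
R2 ← R2 / (-1/10).
R1 ← R1 + 1·R2.
R3 ← R3 − 1/10·R2.
R4 ← R4 + 11/4·R2.
R5 ← R5 + 13/6·R2.
Swap R3 and R4.
R3 ← R3 / (321/4).
R1 ← R1 − 28·R3.
R2 ← R2 − 30·R3.
R5 ← R5 − 184/3·R3.
Swap R4 and R5.
R4 ← R4 / (257/963).
R1 ← R1 + 118/107·R4.
R2 ← R2 + 50/107·R4.
R3 ← R3 − 326/321·R4.
R5 reduces to 0 = 0, so the extra equation is consistent.
Reading off the reduced rows gives p = 0, q = -5/2, r = -2, s = -2/3.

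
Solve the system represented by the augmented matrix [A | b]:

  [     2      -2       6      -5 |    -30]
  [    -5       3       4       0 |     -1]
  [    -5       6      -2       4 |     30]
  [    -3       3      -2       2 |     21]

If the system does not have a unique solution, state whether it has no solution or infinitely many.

Row-reduce the augmented matrix:
R1 ← R1 / (2).
R2 ← R2 + 5·R1.
R3 ← R3 + 5·R1.
R4 ← R4 + 3·R1.
R2 ← R2 / (-2).
R1 ← R1 + 1·R2.
R3 ← R3 − 1·R2.
R3 ← R3 / (45/2).
R1 ← R1 + 13/2·R3.
R2 ← R2 + 19/2·R3.
R4 ← R4 − 7·R3.
R4 ← R4 / (-41/45).
R1 ← R1 + 23/45·R4.
R2 ← R2 − 1/45·R4.
R3 ← R3 + 59/90·R4.
Reading off the reduced rows gives x_1 = -2, x_2 = 3, x_3 = -5, x_4 = -2.

x_1 = -2, x_2 = 3, x_3 = -5, x_4 = -2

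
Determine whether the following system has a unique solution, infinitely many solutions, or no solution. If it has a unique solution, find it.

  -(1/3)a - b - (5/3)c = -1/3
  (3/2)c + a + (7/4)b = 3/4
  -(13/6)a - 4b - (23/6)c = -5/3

infinitely many solutions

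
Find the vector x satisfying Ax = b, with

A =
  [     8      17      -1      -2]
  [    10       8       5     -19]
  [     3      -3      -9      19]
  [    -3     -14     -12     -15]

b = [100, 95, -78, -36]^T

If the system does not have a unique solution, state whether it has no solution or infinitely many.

Row-reduce the augmented matrix:
R1 ← R1 / (8).
R2 ← R2 − 10·R1.
R3 ← R3 − 3·R1.
R4 ← R4 + 3·R1.
R2 ← R2 / (-53/4).
R1 ← R1 − 17/8·R2.
R3 ← R3 + 75/8·R2.
R4 ← R4 + 61/8·R2.
R3 ← R3 / (-1383/106).
R1 ← R1 − 93/106·R3.
R2 ← R2 + 25/53·R3.
R4 ← R4 + 1693/106·R3.
R4 ← R4 / (-61852/1383).
R1 ← R1 + 361/461·R4.
R2 ← R2 − 151/1383·R4.
R3 ← R3 + 3331/1383·R4.
Reading off the reduced rows gives x_1 = -1, x_2 = 6, x_3 = 0, x_4 = -3.

x_1 = -1, x_2 = 6, x_3 = 0, x_4 = -3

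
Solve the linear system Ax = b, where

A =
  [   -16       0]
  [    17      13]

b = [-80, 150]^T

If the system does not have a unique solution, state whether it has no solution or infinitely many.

Row-reduce the augmented matrix:
R1 ← R1 / (-16).
R2 ← R2 − 17·R1.
R2 ← R2 / (13).
Reading off the reduced rows gives x_1 = 5, x_2 = 5.

x_1 = 5, x_2 = 5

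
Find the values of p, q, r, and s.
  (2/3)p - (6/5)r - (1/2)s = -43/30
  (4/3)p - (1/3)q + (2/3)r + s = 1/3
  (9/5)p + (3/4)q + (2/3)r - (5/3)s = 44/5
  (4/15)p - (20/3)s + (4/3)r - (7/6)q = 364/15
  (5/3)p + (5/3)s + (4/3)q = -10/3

p = 1, q = 0, r = 3, s = -3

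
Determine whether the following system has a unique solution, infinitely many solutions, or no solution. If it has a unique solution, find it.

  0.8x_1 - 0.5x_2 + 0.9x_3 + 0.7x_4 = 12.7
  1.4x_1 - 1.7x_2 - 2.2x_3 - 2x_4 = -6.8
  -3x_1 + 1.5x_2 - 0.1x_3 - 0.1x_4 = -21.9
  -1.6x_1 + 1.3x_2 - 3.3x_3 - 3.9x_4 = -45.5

Row-reduce the augmented matrix:
R1 ← R1 / (4/5).
R2 ← R2 − 7/5·R1.
R3 ← R3 + 3·R1.
R4 ← R4 + 8/5·R1.
R2 ← R2 / (-33/40).
R1 ← R1 + 5/8·R2.
R3 ← R3 + 3/8·R2.
R4 ← R4 − 3/10·R2.
R3 ← R3 / (549/110).
R1 ← R1 − 263/66·R3.
R2 ← R2 − 151/33·R3.
R4 ← R4 + 158/55·R3.
R4 ← R4 / (-3776/2745).
R1 ← R1 − 217/1647·R4.
R2 ← R2 − 412/1647·R4.
R3 ← R3 − 439/549·R4.
Reading off the reduced rows gives x_1 = 6, x_2 = -2, x_3 = 3, x_4 = 6.

x_1 = 6, x_2 = -2, x_3 = 3, x_4 = 6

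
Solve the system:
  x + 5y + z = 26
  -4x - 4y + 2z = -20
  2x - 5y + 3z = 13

Row-reduce the augmented matrix:
R2 ← R2 + 4·R1.
R3 ← R3 − 2·R1.
R2 ← R2 / (16).
R1 ← R1 − 5·R2.
R3 ← R3 + 15·R2.
R3 ← R3 / (53/8).
R1 ← R1 + 7/8·R3.
R2 ← R2 − 3/8·R3.
Reading off the reduced rows gives x = 5, y = 3, z = 6.

x = 5, y = 3, z = 6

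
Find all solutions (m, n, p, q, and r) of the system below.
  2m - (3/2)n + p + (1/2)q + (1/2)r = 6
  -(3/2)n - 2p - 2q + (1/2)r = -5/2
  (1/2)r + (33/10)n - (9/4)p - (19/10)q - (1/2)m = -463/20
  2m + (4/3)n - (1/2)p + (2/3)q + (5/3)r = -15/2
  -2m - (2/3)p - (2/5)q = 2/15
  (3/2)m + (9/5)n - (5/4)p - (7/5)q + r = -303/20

Row-reduce:
R1 ← R1 / (2).
R3 ← R3 + 1/2·R1.
R4 ← R4 − 2·R1.
R5 ← R5 + 2·R1.
R6 ← R6 − 3/2·R1.
R2 ← R2 / (-3/2).
R1 ← R1 + 3/4·R2.
R3 ← R3 − 117/40·R2.
R4 ← R4 − 17/6·R2.
R5 ← R5 + 3/2·R2.
R6 ← R6 − 117/40·R2.
R3 ← R3 / (-59/10).
R1 ← R1 − 3/2·R3.
R2 ← R2 − 4/3·R3.
R4 ← R4 + 95/18·R3.
R5 ← R5 − 7/3·R3.
R6 ← R6 + 59/10·R3.
R4 ← R4 / (2075/1416).
R1 ← R1 + 91/472·R4.
R2 ← R2 − 3/59·R4.
R3 ← R3 − 227/236·R4.
R5 ← R5 + 511/3540·R4.
R5 ← R5 / (65338/93375).
R1 ← R1 − 3089/6225·R5.
R2 ← R2 − 29/6225·R5.
R3 ← R3 + 4466/6225·R5.
R4 ← R4 − 2888/6225·R5.
Row 6 reduces to 0 = 2, a contradiction. The system is inconsistent.

no solution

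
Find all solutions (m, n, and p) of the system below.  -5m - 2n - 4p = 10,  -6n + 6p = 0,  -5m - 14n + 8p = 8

Row-reduce:
R1 ← R1 / (-5).
R3 ← R3 + 5·R1.
R2 ← R2 / (-6).
R1 ← R1 − 2/5·R2.
R3 ← R3 + 12·R2.
Row 3 reduces to 0 = -2, a contradiction. The system is inconsistent.

no solution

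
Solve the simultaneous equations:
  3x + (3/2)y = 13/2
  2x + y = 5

Row-reduce:
R1 ← R1 / (3).
R2 ← R2 − 2·R1.
Row 2 reduces to 0 = 2/3, a contradiction. The system is inconsistent.

no solution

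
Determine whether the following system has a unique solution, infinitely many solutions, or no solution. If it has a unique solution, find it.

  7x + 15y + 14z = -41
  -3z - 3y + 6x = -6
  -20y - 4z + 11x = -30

x = -2, y = 1, z = -3

Row-reduce the augmented matrix:
R1 ← R1 / (7).
R2 ← R2 − 6·R1.
R3 ← R3 − 11·R1.
R2 ← R2 / (-111/7).
R1 ← R1 − 15/7·R2.
R3 ← R3 + 305/7·R2.
R3 ← R3 / (563/37).
R1 ← R1 + 1/37·R3.
R2 ← R2 − 35/37·R3.
Reading off the reduced rows gives x = -2, y = 1, z = -3.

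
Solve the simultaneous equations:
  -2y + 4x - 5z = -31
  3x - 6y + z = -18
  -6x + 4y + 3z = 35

x = -3, y = 2, z = 3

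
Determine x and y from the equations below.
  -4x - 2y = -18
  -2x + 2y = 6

Row-reduce the augmented matrix:
R1 ← R1 / (-4).
R2 ← R2 + 2·R1.
R2 ← R2 / (3).
R1 ← R1 − 1/2·R2.
Reading off the reduced rows gives x = 2, y = 5.

x = 2, y = 5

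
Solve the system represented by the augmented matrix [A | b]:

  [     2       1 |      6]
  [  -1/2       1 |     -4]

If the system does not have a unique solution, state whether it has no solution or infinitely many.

Row-reduce the augmented matrix:
R1 ← R1 / (2).
R2 ← R2 + 1/2·R1.
R2 ← R2 / (5/4).
R1 ← R1 − 1/2·R2.
Reading off the reduced rows gives x_1 = 4, x_2 = -2.

x_1 = 4, x_2 = -2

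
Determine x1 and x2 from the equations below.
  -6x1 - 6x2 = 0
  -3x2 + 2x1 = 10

x1 = 2, x2 = -2

Row-reduce the augmented matrix:
R1 ← R1 / (-6).
R2 ← R2 − 2·R1.
R2 ← R2 / (-5).
R1 ← R1 − 1·R2.
Reading off the reduced rows gives x1 = 2, x2 = -2.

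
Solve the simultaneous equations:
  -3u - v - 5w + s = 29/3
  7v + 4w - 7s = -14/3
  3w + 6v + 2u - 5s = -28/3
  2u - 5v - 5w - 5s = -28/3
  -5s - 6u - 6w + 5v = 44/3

Row-reduce the augmented matrix:
R1 ← R1 / (-3).
R3 ← R3 − 2·R1.
R4 ← R4 − 2·R1.
R5 ← R5 + 6·R1.
R2 ← R2 / (7).
R1 ← R1 − 1/3·R2.
R3 ← R3 − 16/3·R2.
R4 ← R4 + 17/3·R2.
R5 ← R5 − 7·R2.
R3 ← R3 / (-71/21).
R1 ← R1 − 31/21·R3.
R2 ← R2 − 4/7·R3.
R4 ← R4 + 107/21·R3.
R4 ← R4 / (-817/71).
R1 ← R1 − 31/71·R4.
R2 ← R2 + 59/71·R4.
R3 ← R3 + 21/71·R4.
R5 reduces to 0 = 0, so the extra equation is consistent.
Reading off the reduced rows gives u = -3, v = 0, w = 0, s = 2/3.

u = -3, v = 0, w = 0, s = 2/3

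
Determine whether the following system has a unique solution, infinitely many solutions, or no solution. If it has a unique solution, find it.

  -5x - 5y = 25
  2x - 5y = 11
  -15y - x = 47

Row-reduce the augmented matrix:
R1 ← R1 / (-5).
R2 ← R2 − 2·R1.
R3 ← R3 + 1·R1.
R2 ← R2 / (-7).
R1 ← R1 − 1·R2.
R3 ← R3 + 14·R2.
R3 reduces to 0 = 0, so the extra equation is consistent.
Reading off the reduced rows gives x = -2, y = -3.

x = -2, y = -3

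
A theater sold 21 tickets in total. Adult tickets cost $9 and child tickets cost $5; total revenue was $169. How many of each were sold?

adult tickets: 16, child tickets: 5

Let a = adult tickets, c = child tickets.
  a + c = 21
  9a + 5c = 169
From equation 1: a = 21 − c.
Substitute into equation 2 and solve: c = 5.
Then a = 16.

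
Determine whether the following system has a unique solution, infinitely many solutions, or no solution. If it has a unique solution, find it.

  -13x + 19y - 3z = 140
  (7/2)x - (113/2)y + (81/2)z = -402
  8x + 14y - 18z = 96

infinitely many solutions

Row-reduce:
R1 ← R1 / (-13).
R2 ← R2 − 7/2·R1.
R3 ← R3 − 8·R1.
R2 ← R2 / (-668/13).
R1 ← R1 + 19/13·R2.
R3 ← R3 − 334/13·R2.
Rank is 2 with 3 unknowns, leaving z free.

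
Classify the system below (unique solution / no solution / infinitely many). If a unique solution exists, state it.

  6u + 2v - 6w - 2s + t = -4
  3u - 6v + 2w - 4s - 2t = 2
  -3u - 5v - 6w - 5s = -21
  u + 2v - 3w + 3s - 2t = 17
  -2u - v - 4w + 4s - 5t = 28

u = 2, v = -2, w = 0, s = 5, t = -2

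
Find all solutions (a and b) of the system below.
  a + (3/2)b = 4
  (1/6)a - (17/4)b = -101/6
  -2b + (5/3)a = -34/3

no solution

Row-reduce:
R2 ← R2 − 1/6·R1.
R3 ← R3 − 5/3·R1.
R2 ← R2 / (-9/2).
R1 ← R1 − 3/2·R2.
R3 ← R3 + 9/2·R2.
Row 3 reduces to 0 = -1/2, a contradiction. The system is inconsistent.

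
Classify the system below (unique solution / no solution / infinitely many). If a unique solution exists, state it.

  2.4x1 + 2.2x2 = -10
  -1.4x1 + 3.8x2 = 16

Row-reduce the augmented matrix:
R1 ← R1 / (12/5).
R2 ← R2 + 7/5·R1.
R2 ← R2 / (61/12).
R1 ← R1 − 11/12·R2.
Reading off the reduced rows gives x1 = -6, x2 = 2.

x1 = -6, x2 = 2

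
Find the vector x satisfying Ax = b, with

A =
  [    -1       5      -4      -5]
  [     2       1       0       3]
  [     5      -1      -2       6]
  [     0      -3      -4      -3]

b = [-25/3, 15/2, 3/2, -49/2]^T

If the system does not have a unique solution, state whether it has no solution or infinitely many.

x_1 = -3/2, x_2 = 5/2, x_3 = 9/4, x_4 = 8/3

Row-reduce the augmented matrix:
R1 ← R1 / (-1).
R2 ← R2 − 2·R1.
R3 ← R3 − 5·R1.
R2 ← R2 / (11).
R1 ← R1 + 5·R2.
R3 ← R3 − 24·R2.
R4 ← R4 + 3·R2.
R3 ← R3 / (-50/11).
R1 ← R1 − 4/11·R3.
R2 ← R2 + 8/11·R3.
R4 ← R4 + 68/11·R3.
R4 ← R4 / (4/25).
R1 ← R1 − 38/25·R4.
R2 ← R2 + 1/25·R4.
R3 ← R3 − 41/50·R4.
Reading off the reduced rows gives x_1 = -3/2, x_2 = 5/2, x_3 = 9/4, x_4 = 8/3.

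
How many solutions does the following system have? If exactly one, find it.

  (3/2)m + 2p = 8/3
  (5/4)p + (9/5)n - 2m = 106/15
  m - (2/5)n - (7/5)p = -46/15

Row-reduce the augmented matrix:
R1 ← R1 / (3/2).
R2 ← R2 + 2·R1.
R3 ← R3 − 1·R1.
R2 ← R2 / (9/5).
R3 ← R3 + 2/5·R2.
R3 ← R3 / (-503/270).
R1 ← R1 − 4/3·R3.
R2 ← R2 − 235/108·R3.
Reading off the reduced rows gives m = 0, n = 3, p = 4/3.

m = 0, n = 3, p = 4/3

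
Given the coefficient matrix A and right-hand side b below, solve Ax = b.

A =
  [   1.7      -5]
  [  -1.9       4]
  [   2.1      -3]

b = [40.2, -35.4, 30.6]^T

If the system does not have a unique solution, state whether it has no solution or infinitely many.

x_1 = 6, x_2 = -6

Row-reduce the augmented matrix:
R1 ← R1 / (17/10).
R2 ← R2 + 19/10·R1.
R3 ← R3 − 21/10·R1.
R2 ← R2 / (-27/17).
R1 ← R1 + 50/17·R2.
R3 ← R3 − 54/17·R2.
R3 reduces to 0 = 0, so the extra equation is consistent.
Reading off the reduced rows gives x_1 = 6, x_2 = -6.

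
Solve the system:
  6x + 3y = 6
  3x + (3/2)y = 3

Row-reduce:
R1 ← R1 / (6).
R2 ← R2 − 3·R1.
Rank is 1 with 2 unknowns, leaving y free.

infinitely many solutions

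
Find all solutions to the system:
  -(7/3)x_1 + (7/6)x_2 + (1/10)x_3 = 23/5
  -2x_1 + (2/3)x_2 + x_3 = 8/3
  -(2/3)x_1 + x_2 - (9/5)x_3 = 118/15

no solution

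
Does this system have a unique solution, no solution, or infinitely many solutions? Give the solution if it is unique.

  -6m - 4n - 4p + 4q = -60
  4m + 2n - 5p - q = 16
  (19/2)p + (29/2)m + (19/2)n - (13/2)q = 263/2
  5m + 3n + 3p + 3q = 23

Row-reduce:
R1 ← R1 / (-6).
R2 ← R2 − 4·R1.
R3 ← R3 − 29/2·R1.
R4 ← R4 − 5·R1.
R2 ← R2 / (-2/3).
R1 ← R1 − 2/3·R2.
R3 ← R3 + 1/6·R2.
R4 ← R4 + 1/3·R2.
R3 ← R3 / (7/4).
R1 ← R1 + 7·R3.
R2 ← R2 − 23/2·R3.
R4 ← R4 − 7/2·R3.
Rank is 3 with 4 unknowns, leaving q free.

infinitely many solutions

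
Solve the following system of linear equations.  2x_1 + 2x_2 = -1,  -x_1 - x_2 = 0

Row-reduce:
R1 ← R1 / (2).
R2 ← R2 + 1·R1.
Row 2 reduces to 0 = -1/2, a contradiction. The system is inconsistent.

no solution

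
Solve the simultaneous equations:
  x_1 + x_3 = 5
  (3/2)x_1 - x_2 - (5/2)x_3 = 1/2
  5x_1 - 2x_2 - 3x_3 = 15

Row-reduce:
R2 ← R2 − 3/2·R1.
R3 ← R3 − 5·R1.
R2 ← R2 / (-1).
R3 ← R3 + 2·R2.
Row 3 reduces to 0 = 4, a contradiction. The system is inconsistent.

no solution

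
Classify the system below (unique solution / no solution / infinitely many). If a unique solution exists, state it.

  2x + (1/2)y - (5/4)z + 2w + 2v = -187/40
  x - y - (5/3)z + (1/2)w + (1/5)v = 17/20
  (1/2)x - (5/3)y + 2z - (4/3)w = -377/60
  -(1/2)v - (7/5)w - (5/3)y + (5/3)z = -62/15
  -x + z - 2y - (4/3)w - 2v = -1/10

Row-reduce the augmented matrix:
R1 ← R1 / (2).
R2 ← R2 − 1·R1.
R3 ← R3 − 1/2·R1.
R5 ← R5 + 1·R1.
R2 ← R2 / (-5/4).
R1 ← R1 − 1/4·R2.
R3 ← R3 + 43/24·R2.
R4 ← R4 + 5/3·R2.
R5 ← R5 + 7/4·R2.
R3 ← R3 / (137/36).
R1 ← R1 + 5/6·R3.
R2 ← R2 − 5/6·R3.
R4 ← R4 − 55/18·R3.
R5 ← R5 − 11/6·R3.
R4 ← R4 / (671/4110).
R1 ← R1 − 449/685·R4.
R2 ← R2 − 883/1370·R4.
R3 ← R3 + 201/685·R4.
R5 ← R5 − 1859/2055·R4.
R5 ← R5 / (-693/1525).
R1 ← R1 − 13271/16775·R5.
R2 ← R2 − 10437/33550·R5.
R3 ← R3 − 4281/16775·R5.
R4 ← R4 − 195/671·R5.
Reading off the reduced rows gives x = 3/5, y = 11/4, z = -3, w = -3, v = -5/2.

x = 3/5, y = 11/4, z = -3, w = -3, v = -5/2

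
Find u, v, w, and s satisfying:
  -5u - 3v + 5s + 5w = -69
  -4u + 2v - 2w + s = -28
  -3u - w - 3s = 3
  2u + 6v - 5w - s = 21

u = 6, v = -2, w = -3, s = -6

Row-reduce the augmented matrix:
R1 ← R1 / (-5).
R2 ← R2 + 4·R1.
R3 ← R3 + 3·R1.
R4 ← R4 − 2·R1.
R2 ← R2 / (22/5).
R1 ← R1 − 3/5·R2.
R3 ← R3 − 9/5·R2.
R4 ← R4 − 24/5·R2.
R3 ← R3 / (-17/11).
R1 ← R1 + 2/11·R3.
R2 ← R2 + 15/11·R3.
R4 ← R4 − 39/11·R3.
R4 ← R4 / (-227/34).
R1 ← R1 + 1/34·R4.
R2 ← R2 − 60/17·R4.
R3 ← R3 − 105/34·R4.
Reading off the reduced rows gives u = 6, v = -2, w = -3, s = -6.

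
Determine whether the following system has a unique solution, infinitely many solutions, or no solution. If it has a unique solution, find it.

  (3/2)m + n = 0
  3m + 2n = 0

Row-reduce:
R1 ← R1 / (3/2).
R2 ← R2 − 3·R1.
Rank is 1 with 2 unknowns, leaving n free.

infinitely many solutions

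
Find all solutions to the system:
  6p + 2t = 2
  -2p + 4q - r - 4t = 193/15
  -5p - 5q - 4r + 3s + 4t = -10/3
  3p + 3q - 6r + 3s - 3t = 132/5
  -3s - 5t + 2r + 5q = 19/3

Row-reduce the augmented matrix:
R1 ← R1 / (6).
R2 ← R2 + 2·R1.
R3 ← R3 + 5·R1.
R4 ← R4 − 3·R1.
R2 ← R2 / (4).
R3 ← R3 + 5·R2.
R4 ← R4 − 3·R2.
R5 ← R5 − 5·R2.
R3 ← R3 / (-21/4).
R2 ← R2 + 1/4·R3.
R4 ← R4 + 21/4·R3.
R5 ← R5 − 13/4·R3.
Swap R4 and R5.
R4 ← R4 / (-8/7).
R2 ← R2 + 1/7·R4.
R3 ← R3 + 4/7·R4.
R5 ← R5 / (-3).
R1 ← R1 − 1/3·R5.
R2 ← R2 + 11/12·R5.
R3 ← R3 + 1/3·R5.
R4 ← R4 + 1/12·R5.
Reading off the reduced rows gives p = 1/3, q = 14/5, r = -7/3, s = 1, t = 0.

p = 1/3, q = 14/5, r = -7/3, s = 1, t = 0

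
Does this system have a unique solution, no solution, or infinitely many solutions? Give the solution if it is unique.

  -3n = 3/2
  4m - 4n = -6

Row-reduce the augmented matrix:
Swap R1 and R2.
R1 ← R1 / (4).
R2 ← R2 / (-3).
R1 ← R1 + 1·R2.
Reading off the reduced rows gives m = -2, n = -1/2.

m = -2, n = -1/2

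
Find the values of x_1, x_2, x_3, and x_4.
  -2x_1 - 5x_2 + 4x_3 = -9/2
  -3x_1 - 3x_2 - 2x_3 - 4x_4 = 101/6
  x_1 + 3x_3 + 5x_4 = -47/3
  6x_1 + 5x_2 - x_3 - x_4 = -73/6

Row-reduce the augmented matrix:
R1 ← R1 / (-2).
R2 ← R2 + 3·R1.
R3 ← R3 − 1·R1.
R4 ← R4 − 6·R1.
R2 ← R2 / (9/2).
R1 ← R1 − 5/2·R2.
R3 ← R3 + 5/2·R2.
R4 ← R4 + 10·R2.
R3 ← R3 / (5/9).
R1 ← R1 − 22/9·R3.
R2 ← R2 + 16/9·R3.
R4 ← R4 + 61/9·R3.
R4 ← R4 / (24).
R1 ← R1 + 10·R4.
R2 ← R2 − 8·R4.
R3 ← R3 − 5·R4.
Reading off the reduced rows gives x_1 = -3, x_2 = 1/2, x_3 = -2, x_4 = -4/3.

x_1 = -3, x_2 = 1/2, x_3 = -2, x_4 = -4/3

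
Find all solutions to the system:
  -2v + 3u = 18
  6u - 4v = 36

Row-reduce:
R1 ← R1 / (3).
R2 ← R2 − 6·R1.
Rank is 1 with 2 unknowns, leaving v free.

infinitely many solutions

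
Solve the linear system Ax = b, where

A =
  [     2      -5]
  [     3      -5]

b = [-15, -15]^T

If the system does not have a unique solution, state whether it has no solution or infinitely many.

x_1 = 0, x_2 = 3

Row-reduce the augmented matrix:
R1 ← R1 / (2).
R2 ← R2 − 3·R1.
R2 ← R2 / (5/2).
R1 ← R1 + 5/2·R2.
Reading off the reduced rows gives x_1 = 0, x_2 = 3.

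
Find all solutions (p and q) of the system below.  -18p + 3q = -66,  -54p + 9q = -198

infinitely many solutions

Row-reduce:
R1 ← R1 / (-18).
R2 ← R2 + 54·R1.
Rank is 1 with 2 unknowns, leaving q free.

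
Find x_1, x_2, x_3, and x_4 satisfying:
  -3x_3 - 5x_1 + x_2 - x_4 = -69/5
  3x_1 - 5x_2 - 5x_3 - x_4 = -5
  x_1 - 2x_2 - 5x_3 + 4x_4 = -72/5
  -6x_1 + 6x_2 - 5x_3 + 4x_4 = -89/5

Row-reduce the augmented matrix:
R1 ← R1 / (-5).
R2 ← R2 − 3·R1.
R3 ← R3 − 1·R1.
R4 ← R4 + 6·R1.
R2 ← R2 / (-22/5).
R1 ← R1 + 1/5·R2.
R3 ← R3 + 9/5·R2.
R4 ← R4 − 24/5·R2.
R3 ← R3 / (-31/11).
R1 ← R1 − 10/11·R3.
R2 ← R2 − 17/11·R3.
R4 ← R4 + 97/11·R3.
R4 ← R4 / (-325/31).
R1 ← R1 − 53/31·R4.
R2 ← R2 − 87/31·R4.
R3 ← R3 + 49/31·R4.
Reading off the reduced rows gives x_1 = 3, x_2 = 11/5, x_3 = 1, x_4 = -2.

x_1 = 3, x_2 = 11/5, x_3 = 1, x_4 = -2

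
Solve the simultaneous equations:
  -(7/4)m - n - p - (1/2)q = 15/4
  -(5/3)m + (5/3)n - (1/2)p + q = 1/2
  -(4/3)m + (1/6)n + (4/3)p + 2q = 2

infinitely many solutions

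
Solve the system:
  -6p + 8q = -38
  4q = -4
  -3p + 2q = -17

Row-reduce the augmented matrix:
R1 ← R1 / (-6).
R3 ← R3 + 3·R1.
R2 ← R2 / (4).
R1 ← R1 + 4/3·R2.
R3 ← R3 + 2·R2.
R3 reduces to 0 = 0, so the extra equation is consistent.
Reading off the reduced rows gives p = 5, q = -1.

p = 5, q = -1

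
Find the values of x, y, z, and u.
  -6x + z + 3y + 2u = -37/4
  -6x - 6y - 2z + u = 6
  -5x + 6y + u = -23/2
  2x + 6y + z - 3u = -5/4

x = 0, y = -3/2, z = 1/4, u = -5/2

Row-reduce the augmented matrix:
R1 ← R1 / (-6).
R2 ← R2 + 6·R1.
R3 ← R3 + 5·R1.
R4 ← R4 − 2·R1.
R2 ← R2 / (-9).
R1 ← R1 + 1/2·R2.
R3 ← R3 − 7/2·R2.
R4 ← R4 − 7·R2.
R3 ← R3 / (-2).
R2 ← R2 − 1/3·R3.
R4 ← R4 + 1·R3.
R4 ← R4 / (-31/12).
R1 ← R1 + 5/18·R4.
R2 ← R2 + 7/108·R4.
R3 ← R3 − 19/36·R4.
Reading off the reduced rows gives x = 0, y = -3/2, z = 1/4, u = -5/2.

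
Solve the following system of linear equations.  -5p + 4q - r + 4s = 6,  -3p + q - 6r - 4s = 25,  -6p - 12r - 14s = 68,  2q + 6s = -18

Row-reduce:
R1 ← R1 / (-5).
R2 ← R2 + 3·R1.
R3 ← R3 + 6·R1.
R2 ← R2 / (-7/5).
R1 ← R1 + 4/5·R2.
R3 ← R3 + 24/5·R2.
R4 ← R4 − 2·R2.
R3 ← R3 / (54/7).
R1 ← R1 − 23/7·R3.
R2 ← R2 − 27/7·R3.
R4 ← R4 + 54/7·R3.
Rank is 3 with 4 unknowns, leaving s free.

infinitely many solutions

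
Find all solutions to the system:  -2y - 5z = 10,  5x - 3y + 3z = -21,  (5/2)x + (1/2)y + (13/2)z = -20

Row-reduce:
Swap R1 and R2.
R1 ← R1 / (5).
R3 ← R3 − 5/2·R1.
R2 ← R2 / (-2).
R1 ← R1 + 3/5·R2.
R3 ← R3 − 2·R2.
Row 3 reduces to 0 = 1/2, a contradiction. The system is inconsistent.

no solution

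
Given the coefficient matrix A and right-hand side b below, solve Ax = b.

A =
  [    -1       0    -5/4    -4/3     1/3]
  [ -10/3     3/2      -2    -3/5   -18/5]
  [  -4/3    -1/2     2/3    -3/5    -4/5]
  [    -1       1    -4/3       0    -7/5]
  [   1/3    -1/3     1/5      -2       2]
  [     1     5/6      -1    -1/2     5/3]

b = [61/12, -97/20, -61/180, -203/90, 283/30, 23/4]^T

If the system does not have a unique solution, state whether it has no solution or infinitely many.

x_1 = -1, x_2 = 1/2, x_3 = -1/3, x_4 = -2, x_5 = 3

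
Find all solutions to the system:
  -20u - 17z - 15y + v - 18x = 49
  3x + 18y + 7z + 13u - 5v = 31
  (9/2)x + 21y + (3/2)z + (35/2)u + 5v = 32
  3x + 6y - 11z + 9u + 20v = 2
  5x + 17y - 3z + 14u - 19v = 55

infinitely many solutions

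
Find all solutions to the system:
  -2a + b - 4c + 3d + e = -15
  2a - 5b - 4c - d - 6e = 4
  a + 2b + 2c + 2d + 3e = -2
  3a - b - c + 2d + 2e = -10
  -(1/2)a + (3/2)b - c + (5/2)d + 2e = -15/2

Row-reduce:
R1 ← R1 / (-2).
R2 ← R2 − 2·R1.
R3 ← R3 − 1·R1.
R4 ← R4 − 3·R1.
R5 ← R5 + 1/2·R1.
R2 ← R2 / (-4).
R1 ← R1 + 1/2·R2.
R3 ← R3 − 5/2·R2.
R4 ← R4 − 1/2·R2.
R5 ← R5 − 5/4·R2.
R3 ← R3 / (-5).
R1 ← R1 − 3·R3.
R2 ← R2 − 2·R3.
R4 ← R4 + 8·R3.
R5 ← R5 + 5/2·R3.
R4 ← R4 / (-17/20).
R1 ← R1 − 11/10·R4.
R2 ← R2 − 7/5·R4.
R3 ← R3 + 19/20·R4.
Row 5 reduces to 0 = 1, a contradiction. The system is inconsistent.

no solution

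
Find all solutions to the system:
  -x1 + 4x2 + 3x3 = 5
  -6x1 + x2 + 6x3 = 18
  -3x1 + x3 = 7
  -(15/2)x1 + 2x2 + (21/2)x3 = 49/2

no solution

Row-reduce:
R1 ← R1 / (-1).
R2 ← R2 + 6·R1.
R3 ← R3 + 3·R1.
R4 ← R4 + 15/2·R1.
R2 ← R2 / (-23).
R1 ← R1 + 4·R2.
R3 ← R3 + 12·R2.
R4 ← R4 + 28·R2.
R3 ← R3 / (-40/23).
R1 ← R1 + 21/23·R3.
R2 ← R2 − 12/23·R3.
R4 ← R4 − 60/23·R3.
Row 4 reduces to 0 = -1, a contradiction. The system is inconsistent.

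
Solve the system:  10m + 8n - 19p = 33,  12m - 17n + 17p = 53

infinitely many solutions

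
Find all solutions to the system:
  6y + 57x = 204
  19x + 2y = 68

infinitely many solutions

Row-reduce:
R1 ← R1 / (57).
R2 ← R2 − 19·R1.
Rank is 1 with 2 unknowns, leaving y free.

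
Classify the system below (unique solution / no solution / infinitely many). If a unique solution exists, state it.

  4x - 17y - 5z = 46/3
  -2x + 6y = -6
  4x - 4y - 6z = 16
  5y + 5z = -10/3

x = 3, y = 0, z = -2/3

Row-reduce the augmented matrix:
R1 ← R1 / (4).
R2 ← R2 + 2·R1.
R3 ← R3 − 4·R1.
R2 ← R2 / (-5/2).
R1 ← R1 + 17/4·R2.
R3 ← R3 − 13·R2.
R4 ← R4 − 5·R2.
R3 ← R3 / (-14).
R1 ← R1 − 3·R3.
R2 ← R2 − 1·R3.
R4 reduces to 0 = 0, so the extra equation is consistent.
Reading off the reduced rows gives x = 3, y = 0, z = -2/3.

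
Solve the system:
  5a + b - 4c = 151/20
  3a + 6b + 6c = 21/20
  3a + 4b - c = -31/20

Row-reduce the augmented matrix:
R1 ← R1 / (5).
R2 ← R2 − 3·R1.
R3 ← R3 − 3·R1.
R2 ← R2 / (27/5).
R1 ← R1 − 1/5·R2.
R3 ← R3 − 17/5·R2.
R3 ← R3 / (-35/9).
R1 ← R1 + 10/9·R3.
R2 ← R2 − 14/9·R3.
Reading off the reduced rows gives a = 11/4, b = -11/5, c = 1.

a = 11/4, b = -11/5, c = 1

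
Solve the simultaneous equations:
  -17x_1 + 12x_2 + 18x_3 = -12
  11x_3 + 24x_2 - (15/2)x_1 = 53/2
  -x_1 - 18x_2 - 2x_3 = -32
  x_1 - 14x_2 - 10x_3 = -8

Row-reduce:
R1 ← R1 / (-17).
R2 ← R2 + 15/2·R1.
R3 ← R3 + 1·R1.
R4 ← R4 − 1·R1.
R2 ← R2 / (318/17).
R1 ← R1 + 12/17·R2.
R3 ← R3 + 318/17·R2.
R4 ← R4 + 226/17·R2.
Swap R3 and R4.
R3 ← R3 / (-1076/159).
R1 ← R1 + 50/53·R3.
R2 ← R2 − 26/159·R3.
Row 4 reduces to 0 = 1/2, a contradiction. The system is inconsistent.

no solution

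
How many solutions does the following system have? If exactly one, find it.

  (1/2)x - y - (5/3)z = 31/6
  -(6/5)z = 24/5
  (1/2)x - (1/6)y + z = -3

Row-reduce the augmented matrix:
R1 ← R1 / (1/2).
R3 ← R3 − 1/2·R1.
Swap R2 and R3.
R2 ← R2 / (5/6).
R1 ← R1 + 2·R2.
R3 ← R3 / (-6/5).
R1 ← R1 − 46/15·R3.
R2 ← R2 − 16/5·R3.
Reading off the reduced rows gives x = 3, y = 3, z = -4.

x = 3, y = 3, z = -4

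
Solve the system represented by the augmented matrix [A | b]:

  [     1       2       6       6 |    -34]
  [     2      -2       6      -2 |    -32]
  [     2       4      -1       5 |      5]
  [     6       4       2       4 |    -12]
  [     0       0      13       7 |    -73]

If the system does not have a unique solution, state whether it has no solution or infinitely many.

x_1 = -2, x_2 = 5, x_3 = -4, x_4 = -3

Row-reduce the augmented matrix:
R2 ← R2 − 2·R1.
R3 ← R3 − 2·R1.
R4 ← R4 − 6·R1.
R2 ← R2 / (-6).
R1 ← R1 − 2·R2.
R4 ← R4 + 8·R2.
R3 ← R3 / (-13).
R1 ← R1 − 4·R3.
R2 ← R2 − 1·R3.
R4 ← R4 + 26·R3.
R5 ← R5 − 13·R3.
R4 ← R4 / (2/3).
R1 ← R1 + 32/39·R4.
R2 ← R2 − 70/39·R4.
R3 ← R3 − 7/13·R4.
R5 reduces to 0 = 0, so the extra equation is consistent.
Reading off the reduced rows gives x_1 = -2, x_2 = 5, x_3 = -4, x_4 = -3.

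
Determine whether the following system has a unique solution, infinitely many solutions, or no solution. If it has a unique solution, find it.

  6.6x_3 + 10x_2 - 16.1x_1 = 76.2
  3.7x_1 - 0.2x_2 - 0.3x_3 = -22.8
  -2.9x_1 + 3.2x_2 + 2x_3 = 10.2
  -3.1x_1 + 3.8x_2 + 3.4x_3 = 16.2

Row-reduce the augmented matrix:
R1 ← R1 / (-161/10).
R2 ← R2 − 37/10·R1.
R3 ← R3 + 29/10·R1.
R4 ← R4 + 31/10·R1.
R2 ← R2 / (1689/805).
R1 ← R1 + 100/161·R2.
R3 ← R3 − 1126/805·R2.
R4 ← R4 − 1509/805·R2.
Swap R3 and R4.
R3 ← R3 / (5867/5630).
R1 ← R1 + 28/563·R3.
R2 ← R2 − 653/1126·R3.
R4 reduces to 0 = 0, so the extra equation is consistent.
Reading off the reduced rows gives x_1 = -6, x_2 = -6, x_3 = 6.

x_1 = -6, x_2 = -6, x_3 = 6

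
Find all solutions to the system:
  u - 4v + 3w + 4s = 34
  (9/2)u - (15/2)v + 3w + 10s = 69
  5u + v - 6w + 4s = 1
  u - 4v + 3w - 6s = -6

no solution

Row-reduce:
R2 ← R2 − 9/2·R1.
R3 ← R3 − 5·R1.
R4 ← R4 − 1·R1.
R2 ← R2 / (21/2).
R1 ← R1 + 4·R2.
R3 ← R3 − 21·R2.
Swap R3 and R4.
R3 ← R3 / (-10).
R1 ← R1 − 20/21·R3.
R2 ← R2 + 16/21·R3.
Row 4 reduces to 0 = -1, a contradiction. The system is inconsistent.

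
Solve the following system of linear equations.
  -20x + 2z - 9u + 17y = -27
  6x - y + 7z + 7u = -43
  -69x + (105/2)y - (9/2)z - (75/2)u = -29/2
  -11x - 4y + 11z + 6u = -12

no solution

Row-reduce:
R1 ← R1 / (-20).
R2 ← R2 − 6·R1.
R3 ← R3 + 69·R1.
R4 ← R4 + 11·R1.
R2 ← R2 / (41/10).
R1 ← R1 + 17/20·R2.
R3 ← R3 + 123/20·R2.
R4 ← R4 + 267/20·R2.
Swap R3 and R4.
R3 ← R3 / (2841/82).
R1 ← R1 − 121/82·R3.
R2 ← R2 − 76/41·R3.
Row 4 reduces to 0 = 2, a contradiction. The system is inconsistent.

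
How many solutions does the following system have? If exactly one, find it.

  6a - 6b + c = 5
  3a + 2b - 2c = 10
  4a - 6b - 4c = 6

Row-reduce the augmented matrix:
R1 ← R1 / (6).
R2 ← R2 − 3·R1.
R3 ← R3 − 4·R1.
R2 ← R2 / (5).
R1 ← R1 + 1·R2.
R3 ← R3 + 2·R2.
R3 ← R3 / (-17/3).
R1 ← R1 + 1/3·R3.
R2 ← R2 + 1/2·R3.
Reading off the reduced rows gives a = 2, b = 1, c = -1.

a = 2, b = 1, c = -1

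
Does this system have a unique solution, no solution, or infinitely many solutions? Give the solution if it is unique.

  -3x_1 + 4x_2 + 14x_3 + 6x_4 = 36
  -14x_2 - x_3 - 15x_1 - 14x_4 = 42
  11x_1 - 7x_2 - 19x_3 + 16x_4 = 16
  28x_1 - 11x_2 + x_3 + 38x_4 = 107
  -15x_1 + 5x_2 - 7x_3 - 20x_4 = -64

no solution

Row-reduce:
R1 ← R1 / (-3).
R2 ← R2 + 15·R1.
R3 ← R3 − 11·R1.
R4 ← R4 − 28·R1.
R5 ← R5 + 15·R1.
R2 ← R2 / (-34).
R1 ← R1 + 4/3·R2.
R3 ← R3 − 23/3·R2.
R4 ← R4 − 79/3·R2.
R5 ← R5 + 15·R2.
R3 ← R3 / (555/34).
R1 ← R1 + 32/17·R3.
R2 ← R2 − 71/34·R3.
R4 ← R4 − 2607/34·R3.
R5 ← R5 + 1553/34·R3.
R4 ← R4 / (-39944/555).
R1 ← R1 − 4934/1665·R4.
R2 ← R2 + 3826/1665·R4.
R3 ← R3 − 2864/1665·R4.
R5 ← R5 − 79888/1665·R4.
Row 5 reduces to 0 = 2, a contradiction. The system is inconsistent.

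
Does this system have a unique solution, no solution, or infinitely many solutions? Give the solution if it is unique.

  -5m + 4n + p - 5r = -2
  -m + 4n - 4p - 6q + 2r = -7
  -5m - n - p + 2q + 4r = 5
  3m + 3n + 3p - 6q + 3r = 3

infinitely many solutions

Row-reduce:
R1 ← R1 / (-5).
R2 ← R2 + 1·R1.
R3 ← R3 + 5·R1.
R4 ← R4 − 3·R1.
R2 ← R2 / (16/5).
R1 ← R1 + 4/5·R2.
R3 ← R3 + 5·R2.
R4 ← R4 − 27/5·R2.
R3 ← R3 / (-137/16).
R1 ← R1 + 5/4·R3.
R2 ← R2 + 21/16·R3.
R4 ← R4 − 171/16·R3.
R4 ← R4 / (-696/137).
R1 ← R1 + 58/137·R4.
R2 ← R2 + 102/137·R4.
R3 ← R3 − 118/137·R4.
Rank is 4 with 5 unknowns, leaving r free.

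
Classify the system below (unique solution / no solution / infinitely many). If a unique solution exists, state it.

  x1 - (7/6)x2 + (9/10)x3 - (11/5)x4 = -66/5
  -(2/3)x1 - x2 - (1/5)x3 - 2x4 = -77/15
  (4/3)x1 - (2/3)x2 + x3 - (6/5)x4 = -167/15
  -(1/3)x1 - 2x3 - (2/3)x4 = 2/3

Row-reduce:
R2 ← R2 + 2/3·R1.
R3 ← R3 − 4/3·R1.
R4 ← R4 + 1/3·R1.
R2 ← R2 / (-16/9).
R1 ← R1 + 7/6·R2.
R3 ← R3 − 8/9·R2.
R4 ← R4 + 7/18·R2.
Swap R3 and R4.
R3 ← R3 / (-143/80).
R1 ← R1 − 51/80·R3.
R2 ← R2 + 9/40·R3.
Row 4 reduces to 0 = -1/2, a contradiction. The system is inconsistent.

no solution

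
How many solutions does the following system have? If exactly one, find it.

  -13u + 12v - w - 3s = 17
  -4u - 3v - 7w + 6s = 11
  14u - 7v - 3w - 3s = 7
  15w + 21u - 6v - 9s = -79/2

no solution

Row-reduce:
R1 ← R1 / (-13).
R2 ← R2 + 4·R1.
R3 ← R3 − 14·R1.
R4 ← R4 − 21·R1.
R2 ← R2 / (-87/13).
R1 ← R1 + 12/13·R2.
R3 ← R3 − 77/13·R2.
R4 ← R4 − 174/13·R2.
R3 ← R3 / (-10).
R1 ← R1 − 1·R3.
R2 ← R2 − 1·R3.
Row 4 reduces to 0 = -1/2, a contradiction. The system is inconsistent.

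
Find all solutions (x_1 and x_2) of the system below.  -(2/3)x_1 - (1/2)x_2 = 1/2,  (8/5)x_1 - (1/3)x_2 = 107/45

x_1 = 1, x_2 = -7/3

Row-reduce the augmented matrix:
R1 ← R1 / (-2/3).
R2 ← R2 − 8/5·R1.
R2 ← R2 / (-23/15).
R1 ← R1 − 3/4·R2.
Reading off the reduced rows gives x_1 = 1, x_2 = -7/3.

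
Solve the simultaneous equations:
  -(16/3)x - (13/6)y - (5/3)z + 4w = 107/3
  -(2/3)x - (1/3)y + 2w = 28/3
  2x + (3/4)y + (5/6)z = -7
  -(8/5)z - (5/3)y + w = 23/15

no solution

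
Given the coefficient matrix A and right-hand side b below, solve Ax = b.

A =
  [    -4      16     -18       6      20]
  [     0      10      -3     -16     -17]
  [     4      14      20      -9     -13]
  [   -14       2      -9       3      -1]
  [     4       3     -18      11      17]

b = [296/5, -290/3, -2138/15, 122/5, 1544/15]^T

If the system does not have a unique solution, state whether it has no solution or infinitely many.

Row-reduce the augmented matrix:
R1 ← R1 / (-4).
R3 ← R3 − 4·R1.
R4 ← R4 + 14·R1.
R5 ← R5 − 4·R1.
R2 ← R2 / (10).
R1 ← R1 + 4·R2.
R3 ← R3 − 30·R2.
R4 ← R4 + 54·R2.
R5 ← R5 − 19·R2.
R3 ← R3 / (11).
R1 ← R1 − 33/10·R3.
R2 ← R2 + 3/10·R3.
R4 ← R4 − 189/5·R3.
R5 ← R5 + 303/10·R3.
R4 ← R4 / (-14247/55).
R1 ← R1 + 107/5·R4.
R2 ← R2 + 41/110·R4.
R3 ← R3 − 45/11·R4.
R5 ← R5 − 18849/110·R4.
R5 ← R5 / (-99485/9498).
R1 ← R1 − 10190/14247·R5.
R2 ← R2 − 11479/28494·R5.
R3 ← R3 + 706/1583·R5.
R4 ← R4 − 19916/14247·R5.
Reading off the reduced rows gives x_1 = 0, x_2 = -14/5, x_3 = -8/3, x_4 = 8/3, x_5 = 2.

x_1 = 0, x_2 = -14/5, x_3 = -8/3, x_4 = 8/3, x_5 = 2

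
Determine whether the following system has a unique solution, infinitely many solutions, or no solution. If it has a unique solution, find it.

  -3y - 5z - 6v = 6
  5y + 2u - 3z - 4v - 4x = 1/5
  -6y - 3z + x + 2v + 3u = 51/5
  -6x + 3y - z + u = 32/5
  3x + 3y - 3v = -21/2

x = -2, y = -2, z = 3/5, u = 1, v = -1/2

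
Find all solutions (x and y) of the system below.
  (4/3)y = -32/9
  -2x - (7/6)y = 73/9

Row-reduce the augmented matrix:
Swap R1 and R2.
R1 ← R1 / (-2).
R2 ← R2 / (4/3).
R1 ← R1 − 7/12·R2.
Reading off the reduced rows gives x = -5/2, y = -8/3.

x = -5/2, y = -8/3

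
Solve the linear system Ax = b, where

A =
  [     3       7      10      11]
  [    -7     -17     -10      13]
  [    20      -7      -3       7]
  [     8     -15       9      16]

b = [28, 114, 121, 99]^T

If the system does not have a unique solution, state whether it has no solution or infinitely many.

x_1 = 3, x_2 = -1, x_3 = -4, x_4 = 6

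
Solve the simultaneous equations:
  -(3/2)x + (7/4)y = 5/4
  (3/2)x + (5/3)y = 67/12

x = 3/2, y = 2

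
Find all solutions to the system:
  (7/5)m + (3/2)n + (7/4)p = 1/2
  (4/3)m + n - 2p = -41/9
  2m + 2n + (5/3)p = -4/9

m = -5/3, n = 1/3, p = 4/3

Row-reduce the augmented matrix:
R1 ← R1 / (7/5).
R2 ← R2 − 4/3·R1.
R3 ← R3 − 2·R1.
R2 ← R2 / (-3/7).
R1 ← R1 − 15/14·R2.
R3 ← R3 + 1/7·R2.
R3 ← R3 / (7/18).
R1 ← R1 + 95/12·R3.
R2 ← R2 − 77/9·R3.
Reading off the reduced rows gives m = -5/3, n = 1/3, p = 4/3.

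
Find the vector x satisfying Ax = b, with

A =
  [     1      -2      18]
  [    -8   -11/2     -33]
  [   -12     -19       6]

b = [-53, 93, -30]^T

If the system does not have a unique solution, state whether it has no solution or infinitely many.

no solution

Row-reduce:
R2 ← R2 + 8·R1.
R3 ← R3 + 12·R1.
R2 ← R2 / (-43/2).
R1 ← R1 + 2·R2.
R3 ← R3 + 43·R2.
Row 3 reduces to 0 = -4, a contradiction. The system is inconsistent.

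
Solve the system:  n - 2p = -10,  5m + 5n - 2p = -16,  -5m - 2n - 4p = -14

Row-reduce:
Swap R1 and R2.
R1 ← R1 / (5).
R3 ← R3 + 5·R1.
R1 ← R1 − 1·R2.
R3 ← R3 − 3·R2.
Rank is 2 with 3 unknowns, leaving p free.

infinitely many solutions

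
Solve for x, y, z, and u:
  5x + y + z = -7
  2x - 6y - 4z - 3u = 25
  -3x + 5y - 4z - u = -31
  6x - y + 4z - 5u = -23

Row-reduce the augmented matrix:
R1 ← R1 / (5).
R2 ← R2 − 2·R1.
R3 ← R3 + 3·R1.
R4 ← R4 − 6·R1.
R2 ← R2 / (-32/5).
R1 ← R1 − 1/5·R2.
R3 ← R3 − 28/5·R2.
R4 ← R4 + 11/5·R2.
R3 ← R3 / (-29/4).
R1 ← R1 − 1/16·R3.
R2 ← R2 − 11/16·R3.
R4 ← R4 − 69/16·R3.
R4 ← R4 / (-49/8).
R1 ← R1 + 1/8·R4.
R2 ← R2 − 1/8·R4.
R3 ← R3 − 1/2·R4.
Reading off the reduced rows gives x = 0, y = -6, z = -1, u = 5.

x = 0, y = -6, z = -1, u = 5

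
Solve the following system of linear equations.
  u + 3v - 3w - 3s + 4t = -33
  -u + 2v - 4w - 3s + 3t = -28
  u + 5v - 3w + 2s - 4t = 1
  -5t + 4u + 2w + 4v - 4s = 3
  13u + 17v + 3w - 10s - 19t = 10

Row-reduce:
R2 ← R2 + 1·R1.
R3 ← R3 − 1·R1.
R4 ← R4 − 4·R1.
R5 ← R5 − 13·R1.
R2 ← R2 / (5).
R1 ← R1 − 3·R2.
R3 ← R3 − 2·R2.
R4 ← R4 + 8·R2.
R5 ← R5 + 22·R2.
R3 ← R3 / (14/5).
R1 ← R1 − 6/5·R3.
R2 ← R2 + 7/5·R3.
R4 ← R4 − 14/5·R3.
R5 ← R5 − 56/5·R3.
R4 ← R4 / (-9).
R1 ← R1 + 18/7·R4.
R2 ← R2 − 5/2·R4.
R3 ← R3 − 37/14·R4.
R5 ← R5 + 27·R4.
Rank is 4 with 5 unknowns, leaving t free.

infinitely many solutions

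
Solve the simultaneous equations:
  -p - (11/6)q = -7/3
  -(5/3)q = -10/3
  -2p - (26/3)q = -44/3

Row-reduce the augmented matrix:
R1 ← R1 / (-1).
R3 ← R3 + 2·R1.
R2 ← R2 / (-5/3).
R1 ← R1 − 11/6·R2.
R3 ← R3 + 5·R2.
R3 reduces to 0 = 0, so the extra equation is consistent.
Reading off the reduced rows gives p = -4/3, q = 2.

p = -4/3, q = 2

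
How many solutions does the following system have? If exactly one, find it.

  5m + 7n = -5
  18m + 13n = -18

m = -1, n = 0

Row-reduce the augmented matrix:
R1 ← R1 / (5).
R2 ← R2 − 18·R1.
R2 ← R2 / (-61/5).
R1 ← R1 − 7/5·R2.
Reading off the reduced rows gives m = -1, n = 0.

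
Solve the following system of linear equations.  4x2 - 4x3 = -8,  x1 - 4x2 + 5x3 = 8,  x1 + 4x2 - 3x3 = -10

no solution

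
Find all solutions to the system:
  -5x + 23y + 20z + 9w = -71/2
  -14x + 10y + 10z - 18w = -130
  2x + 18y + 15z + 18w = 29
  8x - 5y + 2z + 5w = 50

Row-reduce:
R1 ← R1 / (-5).
R2 ← R2 + 14·R1.
R3 ← R3 − 2·R1.
R4 ← R4 − 8·R1.
R2 ← R2 / (-272/5).
R1 ← R1 + 23/5·R2.
R3 ← R3 − 136/5·R2.
R4 ← R4 − 159/5·R2.
Swap R3 and R4.
R3 ← R3 / (967/136).
R1 ← R1 + 15/136·R3.
R2 ← R2 − 115/136·R3.
Row 4 reduces to 0 = -1/2, a contradiction. The system is inconsistent.

no solution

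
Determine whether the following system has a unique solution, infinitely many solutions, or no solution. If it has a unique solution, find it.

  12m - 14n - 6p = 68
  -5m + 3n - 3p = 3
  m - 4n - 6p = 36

Row-reduce:
R1 ← R1 / (12).
R2 ← R2 + 5·R1.
R3 ← R3 − 1·R1.
R2 ← R2 / (-17/6).
R1 ← R1 + 7/6·R2.
R3 ← R3 + 17/6·R2.
Row 3 reduces to 0 = -1, a contradiction. The system is inconsistent.

no solution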